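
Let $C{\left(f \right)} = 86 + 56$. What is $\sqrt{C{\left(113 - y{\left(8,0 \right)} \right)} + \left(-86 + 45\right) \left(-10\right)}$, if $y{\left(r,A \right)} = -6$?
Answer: $2 \sqrt{138} \approx 23.495$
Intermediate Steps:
$C{\left(f \right)} = 142$
$\sqrt{C{\left(113 - y{\left(8,0 \right)} \right)} + \left(-86 + 45\right) \left(-10\right)} = \sqrt{142 + \left(-86 + 45\right) \left(-10\right)} = \sqrt{142 - -410} = \sqrt{142 + 410} = \sqrt{552} = 2 \sqrt{138}$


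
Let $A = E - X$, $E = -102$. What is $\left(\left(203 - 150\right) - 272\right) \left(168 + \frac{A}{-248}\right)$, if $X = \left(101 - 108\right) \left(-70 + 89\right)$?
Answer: $- \frac{294117}{8} \approx -36765.0$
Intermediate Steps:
$X = -133$ ($X = \left(-7\right) 19 = -133$)
$A = 31$ ($A = -102 - -133 = -102 + 133 = 31$)
$\left(\left(203 - 150\right) - 272\right) \left(168 + \frac{A}{-248}\right) = \left(\left(203 - 150\right) - 272\right) \left(168 + \frac{31}{-248}\right) = \left(\left(203 - 150\right) - 272\right) \left(168 + 31 \left(- \frac{1}{248}\right)\right) = \left(53 - 272\right) \left(168 - \frac{1}{8}\right) = \left(-219\right) \frac{1343}{8} = - \frac{294117}{8}$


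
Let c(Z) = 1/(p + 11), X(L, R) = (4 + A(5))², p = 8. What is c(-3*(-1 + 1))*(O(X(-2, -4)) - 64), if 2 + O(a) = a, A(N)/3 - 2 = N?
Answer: 559/19 ≈ 29.421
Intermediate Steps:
A(N) = 6 + 3*N
X(L, R) = 625 (X(L, R) = (4 + (6 + 3*5))² = (4 + (6 + 15))² = (4 + 21)² = 25² = 625)
O(a) = -2 + a
c(Z) = 1/19 (c(Z) = 1/(8 + 11) = 1/19)
c(-3*(-1 + 1))*(O(X(-2, -4)) - 64) = ((-2 + 625) - 64)/19 = (623 - 64)/19 = (1/19)*559 = 559/19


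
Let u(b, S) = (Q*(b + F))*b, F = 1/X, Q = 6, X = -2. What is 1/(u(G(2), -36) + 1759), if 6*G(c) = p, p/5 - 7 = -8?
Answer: 3/5297 ≈ 0.00056636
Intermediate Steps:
p = -5 (p = 35 + 5*(-8) = 35 - 40 = -5)
F = -½ (F = 1/(-2) = -½ ≈ -0.50000)
G(c) = -⅚ (G(c) = (⅙)*(-5) = -⅚)
u(b, S) = b*(-3 + 6*b) (u(b, S) = (6*(b - ½))*b = (6*(-½ + b))*b = (-3 + 6*b)*b = b*(-3 + 6*b))
1/(u(G(2), -36) + 1759) = 1/(3*(-⅚)*(-1 + 2*(-⅚)) + 1759) = 1/(3*(-⅚)*(-1 - 5/3) + 1759) = 1/(3*(-⅚)*(-8/3) + 1759) = 1/(20/3 + 1759) = 1/(5297/3) = 3/5297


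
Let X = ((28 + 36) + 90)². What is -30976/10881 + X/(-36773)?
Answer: -127012204/36375183 ≈ -3.4917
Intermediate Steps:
X = 23716 (X = (64 + 90)² = 154² = 23716)
-30976/10881 + X/(-36773) = -30976/10881 + 23716/(-36773) = -30976*1/10881 + 23716*(-1/36773) = -30976/10881 - 2156/3343 = -127012204/36375183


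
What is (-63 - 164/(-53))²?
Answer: 10080625/2809 ≈ 3588.7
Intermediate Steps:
(-63 - 164/(-53))² = (-63 - 164*(-1/53))² = (-63 + 164/53)² = (-3175/53)² = 10080625/2809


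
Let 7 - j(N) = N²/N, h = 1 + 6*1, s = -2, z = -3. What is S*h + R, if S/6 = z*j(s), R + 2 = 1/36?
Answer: -40895/36 ≈ -1136.0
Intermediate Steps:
h = 7 (h = 1 + 6 = 7)
R = -71/36 (R = -2 + 1/36 = -71/36 ≈ -1.9722)
j(N) = 7 - N (j(N) = 7 - N²/N = 7 - N)
S = -162 (S = 6*(-3*(7 - 1*(-2))) = 6*(-3*(7 + 2)) = 6*(-3*9) = 6*(-27) = -162)
S*h + R = -162*7 - 71/36 = -1134 - 71/36 = -40895/36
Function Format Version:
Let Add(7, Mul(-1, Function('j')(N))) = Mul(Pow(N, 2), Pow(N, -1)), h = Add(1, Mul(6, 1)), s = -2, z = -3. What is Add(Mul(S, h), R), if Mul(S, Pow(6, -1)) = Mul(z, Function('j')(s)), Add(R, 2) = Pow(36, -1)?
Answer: Rational(-40895, 36) ≈ -1136.0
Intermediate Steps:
h = 7 (h = Add(1, 6) = 7)
R = Rational(-71, 36) (R = Add(-2, Pow(36, -1)) = Add(-2, Rational(1, 36)) = Rational(-71, 36) ≈ -1.9722)
Function('j')(N) = Add(7, Mul(-1, N)) (Function('j')(N) = Add(7, Mul(-1, Mul(Pow(N, 2), Pow(N, -1)))) = Add(7, Mul(-1, N)))
S = -162 (S = Mul(6, Mul(-3, Add(7, Mul(-1, -2)))) = Mul(6, Mul(-3, Add(7, 2))) = Mul(6, Mul(-3, 9)) = Mul(6, -27) = -162)
Add(Mul(S, h), R) = Add(Mul(-162, 7), Rational(-71, 36)) = Add(-1134, Rational(-71, 36)) = Rational(-40895, 36)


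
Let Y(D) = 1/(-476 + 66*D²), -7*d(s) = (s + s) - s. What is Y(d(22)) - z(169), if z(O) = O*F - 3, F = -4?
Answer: 5853029/8620 ≈ 679.01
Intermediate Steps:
d(s) = -s/7 (d(s) = -((s + s) - s)/7 = -(2*s - s)/7 = -s/7)
z(O) = -3 - 4*O (z(O) = O*(-4) - 3 = -4*O - 3 = -3 - 4*O)
Y(d(22)) - z(169) = 1/(2*(-238 + 33*(-⅐*22)²)) - (-3 - 4*169) = 1/(2*(-238 + 33*(-22/7)²)) - (-3 - 676) = 1/(2*(-238 + 33*(484/49))) - 1*(-679) = 1/(2*(-238 + 15972/49)) + 679 = 1/(2*(4310/49)) + 679 = (½)*(49/4310) + 679 = 49/8620 + 679 = 5853029/8620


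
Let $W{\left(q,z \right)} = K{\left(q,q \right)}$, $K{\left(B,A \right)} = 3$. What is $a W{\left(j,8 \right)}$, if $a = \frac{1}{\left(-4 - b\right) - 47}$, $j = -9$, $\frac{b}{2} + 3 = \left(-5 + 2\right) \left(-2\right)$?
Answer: $- \frac{1}{19} \approx -0.052632$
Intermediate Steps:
$b = 6$ ($b = -6 + 2 \left(-5 + 2\right) \left(-2\right) = -6 + 2 \left(\left(-3\right) \left(-2\right)\right) = -6 + 2 \cdot 6 = -6 + 12 = 6$)
$W{\left(q,z \right)} = 3$
$a = - \frac{1}{57}$ ($a = \frac{1}{\left(-4 - 6\right) - 47} = \frac{1}{-10 - 47} = \frac{1}{-57} = - \frac{1}{57} \approx -0.017544$)
$a W{\left(j,8 \right)} = \left(- \frac{1}{57}\right) 3 = - \frac{1}{19}$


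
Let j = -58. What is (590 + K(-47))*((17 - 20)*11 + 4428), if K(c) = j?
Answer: 2338140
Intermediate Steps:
K(c) = -58
(590 + K(-47))*((17 - 20)*11 + 4428) = (590 - 58)*((17 - 20)*11 + 4428) = 532*(-3*11 + 4428) = 532*(-33 + 4428) = 532*4395 = 2338140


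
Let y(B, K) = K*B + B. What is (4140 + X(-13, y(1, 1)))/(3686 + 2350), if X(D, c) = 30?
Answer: 695/1006 ≈ 0.69086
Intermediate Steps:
y(B, K) = B + B*K (y(B, K) = B*K + B = B + B*K)
(4140 + X(-13, y(1, 1)))/(3686 + 2350) = (4140 + 30)/(3686 + 2350) = 4170/6036 = 4170*(1/6036) = 695/1006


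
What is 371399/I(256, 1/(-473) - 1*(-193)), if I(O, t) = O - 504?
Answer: -371399/248 ≈ -1497.6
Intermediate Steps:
I(O, t) = -504 + O
371399/I(256, 1/(-473) - 1*(-193)) = 371399/(-504 + 256) = 371399/(-248) = 371399*(-1/248) = -371399/248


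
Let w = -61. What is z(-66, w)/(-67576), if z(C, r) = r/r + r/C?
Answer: -127/4460016 ≈ -2.8475e-5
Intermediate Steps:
z(C, r) = 1 + r/C
z(-66, w)/(-67576) = ((-66 - 61)/(-66))/(-67576) = -1/66*(-127)*(-1/67576) = (127/66)*(-1/67576) = -127/4460016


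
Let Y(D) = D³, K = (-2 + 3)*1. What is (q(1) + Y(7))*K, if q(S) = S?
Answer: 344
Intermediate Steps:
K = 1 (K = 1*1 = 1)
(q(1) + Y(7))*K = (1 + 7³)*1 = (1 + 343)*1 = 344*1 = 344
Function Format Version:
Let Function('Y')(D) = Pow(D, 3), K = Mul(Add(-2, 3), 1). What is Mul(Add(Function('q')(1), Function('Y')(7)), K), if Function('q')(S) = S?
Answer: 344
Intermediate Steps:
K = 1 (K = Mul(1, 1) = 1)
Mul(Add(Function('q')(1), Function('Y')(7)), K) = Mul(Add(1, Pow(7, 3)), 1) = Mul(Add(1, 343), 1) = Mul(344, 1) = 344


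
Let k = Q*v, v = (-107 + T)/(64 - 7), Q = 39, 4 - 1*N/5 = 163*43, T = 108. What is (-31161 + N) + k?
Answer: -1257521/19 ≈ -66185.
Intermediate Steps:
N = -35025 (N = 20 - 815*43 = 20 - 5*7009 = 20 - 35045 = -35025)
v = 1/57 (v = (-107 + 108)/(64 - 7) = 1/57 ≈ 0.017544)
k = 13/19 (k = 39*(1/57) = 13/19 ≈ 0.68421)
(-31161 + N) + k = (-31161 - 35025) + 13/19 = -66186 + 13/19 = -1257521/19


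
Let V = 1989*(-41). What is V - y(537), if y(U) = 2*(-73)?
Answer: -81403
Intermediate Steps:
V = -81549
y(U) = -146
V - y(537) = -81549 - 1*(-146) = -81549 + 146 = -81403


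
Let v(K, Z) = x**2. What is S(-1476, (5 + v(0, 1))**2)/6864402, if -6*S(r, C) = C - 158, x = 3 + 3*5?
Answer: -108083/41186412 ≈ -0.0026242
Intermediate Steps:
x = 18 (x = 3 + 15 = 18)
v(K, Z) = 324 (v(K, Z) = 18**2 = 324)
S(r, C) = 79/3 - C/6 (S(r, C) = -(C - 158)/6 = -(-158 + C)/6 = 79/3 - C/6)
S(-1476, (5 + v(0, 1))**2)/6864402 = (79/3 - (5 + 324)**2/6)/6864402 = (79/3 - 1/6*329**2)*(1/6864402) = (79/3 - 1/6*108241)*(1/6864402) = (79/3 - 108241/6)*(1/6864402) = -108083/6*1/6864402 = -108083/41186412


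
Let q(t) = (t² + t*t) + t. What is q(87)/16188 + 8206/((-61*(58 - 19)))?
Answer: -32206151/12837084 ≈ -2.5088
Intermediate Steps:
q(t) = t + 2*t² (q(t) = (t² + t²) + t = 2*t² + t = t + 2*t²)
q(87)/16188 + 8206/((-61*(58 - 19))) = (87*(1 + 2*87))/16188 + 8206/((-61*(58 - 19))) = (87*(1 + 174))*(1/16188) + 8206/((-61*39)) = (87*175)*(1/16188) + 8206/(-2379) = 15225*(1/16188) + 8206*(-1/2379) = 5075/5396 - 8206/2379 = -32206151/12837084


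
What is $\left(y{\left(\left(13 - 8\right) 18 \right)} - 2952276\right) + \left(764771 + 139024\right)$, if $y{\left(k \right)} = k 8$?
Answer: $-2047761$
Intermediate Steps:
$y{\left(k \right)} = 8 k$
$\left(y{\left(\left(13 - 8\right) 18 \right)} - 2952276\right) + \left(764771 + 139024\right) = \left(8 \left(13 - 8\right) 18 - 2952276\right) + \left(764771 + 139024\right) = \left(8 \cdot 5 \cdot 18 - 2952276\right) + 903795 = \left(8 \cdot 90 - 2952276\right) + 903795 = \left(720 - 2952276\right) + 903795 = -2951556 + 903795 = -2047761$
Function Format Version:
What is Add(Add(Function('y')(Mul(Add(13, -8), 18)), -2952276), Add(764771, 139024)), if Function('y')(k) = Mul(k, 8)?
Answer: -2047761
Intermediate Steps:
Function('y')(k) = Mul(8, k)
Add(Add(Function('y')(Mul(Add(13, -8), 18)), -2952276), Add(764771, 139024)) = Add(Add(Mul(8, Mul(Add(13, -8), 18)), -2952276), Add(764771, 139024)) = Add(Add(Mul(8, Mul(5, 18)), -2952276), 903795) = Add(Add(Mul(8, 90), -2952276), 903795) = Add(Add(720, -2952276), 903795) = Add(-2951556, 903795) = -2047761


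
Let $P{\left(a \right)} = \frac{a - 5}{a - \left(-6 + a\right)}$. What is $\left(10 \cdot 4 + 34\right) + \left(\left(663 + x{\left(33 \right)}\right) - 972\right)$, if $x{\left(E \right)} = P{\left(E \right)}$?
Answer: $- \frac{691}{3} \approx -230.33$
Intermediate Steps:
$P{\left(a \right)} = - \frac{5}{6} + \frac{a}{6}$ ($P{\left(a \right)} = \frac{-5 + a}{6} = \left(-5 + a\right) \frac{1}{6} = - \frac{5}{6} + \frac{a}{6}$)
$x{\left(E \right)} = - \frac{5}{6} + \frac{E}{6}$
$\left(10 \cdot 4 + 34\right) + \left(\left(663 + x{\left(33 \right)}\right) - 972\right) = \left(10 \cdot 4 + 34\right) + \left(\left(663 + \left(- \frac{5}{6} + \frac{1}{6} \cdot 33\right)\right) - 972\right) = \left(40 + 34\right) + \left(\left(663 + \left(- \frac{5}{6} + \frac{11}{2}\right)\right) - 972\right) = 74 + \left(\left(663 + \frac{14}{3}\right) - 972\right) = 74 + \left(\frac{2003}{3} - 972\right) = 74 - \frac{913}{3} = - \frac{691}{3}$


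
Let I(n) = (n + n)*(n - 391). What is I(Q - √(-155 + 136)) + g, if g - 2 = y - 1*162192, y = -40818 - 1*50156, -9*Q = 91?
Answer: -19852342/81 + 7402*I*√19/9 ≈ -2.4509e+5 + 3585.0*I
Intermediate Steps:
Q = -91/9 (Q = -⅑*91 = -91/9 ≈ -10.111)
y = -90974 (y = -40818 - 50156 = -90974)
g = -253164 (g = 2 + (-90974 - 1*162192) = 2 + (-90974 - 162192) = 2 - 253166 = -253164)
I(n) = 2*n*(-391 + n) (I(n) = (2*n)*(-391 + n) = 2*n*(-391 + n))
I(Q - √(-155 + 136)) + g = 2*(-91/9 - √(-155 + 136))*(-391 + (-91/9 - √(-155 + 136))) - 253164 = 2*(-91/9 - √(-19))*(-391 + (-91/9 - √(-19))) - 253164 = 2*(-91/9 - I*√19)*(-391 + (-91/9 - I*√19)) - 253164 = 2*(-91/9 - I*√19)*(-3610/9 - I*√19) - 253164 = 2*(-3610/9 - I*√19)*(-91/9 - I*√19) - 253164 = -253164 + 2*(-3610/9 - I*√19)*(-91/9 - I*√19)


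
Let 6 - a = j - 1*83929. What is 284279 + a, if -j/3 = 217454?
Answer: 1020576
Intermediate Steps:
j = -652362 (j = -3*217454 = -652362)
a = 736297 (a = 6 - (-652362 - 1*83929) = 6 - (-652362 - 83929) = 6 - 1*(-736291) = 6 + 736291 = 736297)
284279 + a = 284279 + 736297 = 1020576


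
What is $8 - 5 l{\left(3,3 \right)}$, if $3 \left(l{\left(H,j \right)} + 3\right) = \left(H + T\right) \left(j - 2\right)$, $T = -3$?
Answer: $23$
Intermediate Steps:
$l{\left(H,j \right)} = -3 + \frac{\left(-3 + H\right) \left(-2 + j\right)}{3}$ ($l{\left(H,j \right)} = -3 + \frac{\left(H - 3\right) \left(j - 2\right)}{3} = -3 + \frac{\left(-3 + H\right) \left(-2 + j\right)}{3}$)
$8 - 5 l{\left(3,3 \right)} = 8 - 5 \left(-1 - 3 - 2 + \frac{1}{3} \cdot 3 \cdot 3\right) = 8 - 5 \left(-1 - 3 - 2 + 3\right) = 8 - -15 = 8 + 15 = 23$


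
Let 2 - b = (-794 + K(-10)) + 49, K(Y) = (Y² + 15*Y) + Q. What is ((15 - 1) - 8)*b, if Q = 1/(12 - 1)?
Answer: 52596/11 ≈ 4781.5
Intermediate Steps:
Q = 1/11 ≈ 0.090909
K(Y) = 1/11 + Y² + 15*Y (K(Y) = (Y² + 15*Y) + 1/11 = 1/11 + Y² + 15*Y)
b = 8766/11 (b = 2 - ((-794 + (1/11 + (-10)² + 15*(-10))) + 49) = 2 - ((-794 + (1/11 + 100 - 150)) + 49) = 2 - ((-794 - 549/11) + 49) = 2 - (-9283/11 + 49) = 2 - 1*(-8744/11) = 2 + 8744/11 = 8766/11 ≈ 796.91)
((15 - 1) - 8)*b = ((15 - 1) - 8)*(8766/11) = (14 - 8)*(8766/11) = 6*(8766/11) = 52596/11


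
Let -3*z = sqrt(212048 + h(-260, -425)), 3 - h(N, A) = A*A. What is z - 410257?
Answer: -410257 - sqrt(31426)/3 ≈ -4.1032e+5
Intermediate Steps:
h(N, A) = 3 - A**2 (h(N, A) = 3 - A*A = 3 - A**2)
z = -sqrt(31426)/3 (z = -sqrt(212048 + (3 - 1*(-425)**2))/3 = -sqrt(212048 + (3 - 1*180625))/3 = -sqrt(212048 + (3 - 180625))/3 = -sqrt(212048 - 180622)/3 = -sqrt(31426)/3 ≈ -59.091)
z - 410257 = -sqrt(31426)/3 - 410257 = -410257 - sqrt(31426)/3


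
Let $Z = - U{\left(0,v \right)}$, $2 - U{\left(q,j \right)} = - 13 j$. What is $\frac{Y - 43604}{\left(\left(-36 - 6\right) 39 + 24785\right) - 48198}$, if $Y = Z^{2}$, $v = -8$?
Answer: $\frac{33200}{25051} \approx 1.3253$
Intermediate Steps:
$U{\left(q,j \right)} = 2 + 13 j$ ($U{\left(q,j \right)} = 2 - - 13 j = 2 + 13 j$)
$Z = 102$ ($Z = - (2 + 13 \left(-8\right)) = - (2 - 104) = \left(-1\right) \left(-102\right) = 102$)
$Y = 10404$ ($Y = 102^{2} = 10404$)
$\frac{Y - 43604}{\left(\left(-36 - 6\right) 39 + 24785\right) - 48198} = \frac{10404 - 43604}{\left(\left(-36 - 6\right) 39 + 24785\right) - 48198} = - \frac{33200}{\left(\left(-42\right) 39 + 24785\right) - 48198} = - \frac{33200}{\left(-1638 + 24785\right) - 48198} = - \frac{33200}{23147 - 48198} = - \frac{33200}{-25051} = \left(-33200\right) \left(- \frac{1}{25051}\right) = \frac{33200}{25051}$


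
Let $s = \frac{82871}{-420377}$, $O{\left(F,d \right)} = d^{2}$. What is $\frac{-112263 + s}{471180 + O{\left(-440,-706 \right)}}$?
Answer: $- \frac{23596433011}{203802132616} \approx -0.11578$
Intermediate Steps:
$s = - \frac{82871}{420377}$ ($s = 82871 \left(- \frac{1}{420377}\right) = - \frac{82871}{420377} \approx -0.19713$)
$\frac{-112263 + s}{471180 + O{\left(-440,-706 \right)}} = \frac{-112263 - \frac{82871}{420377}}{471180 + \left(-706\right)^{2}} = - \frac{47192866022}{420377 \left(471180 + 498436\right)} = - \frac{47192866022}{420377 \cdot 969616} = \left(- \frac{47192866022}{420377}\right) \frac{1}{969616} = - \frac{23596433011}{203802132616}$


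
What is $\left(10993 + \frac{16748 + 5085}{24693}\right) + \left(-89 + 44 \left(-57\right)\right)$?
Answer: $\frac{207344261}{24693} \approx 8396.9$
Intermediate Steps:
$\left(10993 + \frac{16748 + 5085}{24693}\right) + \left(-89 + 44 \left(-57\right)\right) = \left(10993 + 21833 \cdot \frac{1}{24693}\right) - 2597 = \left(10993 + \frac{21833}{24693}\right) - 2597 = \frac{271471982}{24693} - 2597 = \frac{207344261}{24693}$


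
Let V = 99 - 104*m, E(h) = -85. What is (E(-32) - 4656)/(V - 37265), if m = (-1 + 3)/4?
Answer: 4741/37218 ≈ 0.12738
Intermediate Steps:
m = 1/2 (m = 2*(1/4) = 1/2 ≈ 0.50000)
V = 47 (V = 99 - 104*1/2 = 99 - 52 = 47)
(E(-32) - 4656)/(V - 37265) = (-85 - 4656)/(47 - 37265) = -4741/(-37218) = -4741*(-1/37218) = 4741/37218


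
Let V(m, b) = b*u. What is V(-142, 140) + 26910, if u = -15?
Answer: 24810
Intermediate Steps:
V(m, b) = -15*b (V(m, b) = b*(-15) = -15*b)
V(-142, 140) + 26910 = -15*140 + 26910 = -2100 + 26910 = 24810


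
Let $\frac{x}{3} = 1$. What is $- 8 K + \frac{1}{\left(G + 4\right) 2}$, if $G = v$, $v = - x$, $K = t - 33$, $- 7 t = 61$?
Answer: $\frac{4679}{14} \approx 334.21$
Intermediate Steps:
$t = - \frac{61}{7}$ ($t = \left(- \frac{1}{7}\right) 61 = - \frac{61}{7} \approx -8.7143$)
$x = 3$ ($x = 3 \cdot 1 = 3$)
$K = - \frac{292}{7}$ ($K = - \frac{61}{7} - 33 = - \frac{292}{7} \approx -41.714$)
$v = -3$ ($v = \left(-1\right) 3 = -3$)
$G = -3$
$- 8 K + \frac{1}{\left(G + 4\right) 2} = \left(-8\right) \left(- \frac{292}{7}\right) + \frac{1}{\left(-3 + 4\right) 2} = \frac{2336}{7} + \frac{1}{1 \cdot 2} = \frac{2336}{7} + \frac{1}{2} = \frac{4679}{14}$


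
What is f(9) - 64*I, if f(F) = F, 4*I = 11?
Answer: -167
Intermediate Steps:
I = 11/4 (I = (¼)*11 = 11/4 ≈ 2.7500)
f(9) - 64*I = 9 - 64*11/4 = 9 - 176 = -167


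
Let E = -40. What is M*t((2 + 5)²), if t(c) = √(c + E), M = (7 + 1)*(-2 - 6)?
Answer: -192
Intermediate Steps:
M = -64 (M = 8*(-8) = -64)
t(c) = √(-40 + c) (t(c) = √(c - 40) = √(-40 + c))
M*t((2 + 5)²) = -64*√(-40 + (2 + 5)²) = -64*√(-40 + 7²) = -64*√(-40 + 49) = -64*√9 = -64*3 = -192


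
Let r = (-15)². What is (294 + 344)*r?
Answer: 143550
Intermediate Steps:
r = 225
(294 + 344)*r = (294 + 344)*225 = 638*225 = 143550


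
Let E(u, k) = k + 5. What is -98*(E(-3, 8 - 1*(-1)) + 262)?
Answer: -27048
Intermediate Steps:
E(u, k) = 5 + k
-98*(E(-3, 8 - 1*(-1)) + 262) = -98*((5 + (8 - 1*(-1))) + 262) = -98*((5 + (8 + 1)) + 262) = -98*((5 + 9) + 262) = -98*(14 + 262) = -98*276 = -27048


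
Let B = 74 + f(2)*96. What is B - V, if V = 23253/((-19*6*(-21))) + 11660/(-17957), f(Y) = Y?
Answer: 3681816449/14329686 ≈ 256.94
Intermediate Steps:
B = 266 (B = 74 + 2*96 = 74 + 192 = 266)
V = 129880027/14329686 (V = 23253/((-114*(-21))) + 11660*(-1/17957) = 23253/2394 - 11660/17957 = 23253*(1/2394) - 11660/17957 = 7751/798 - 11660/17957 = 129880027/14329686 ≈ 9.0637)
B - V = 266 - 1*129880027/14329686 = 266 - 129880027/14329686 = 3681816449/14329686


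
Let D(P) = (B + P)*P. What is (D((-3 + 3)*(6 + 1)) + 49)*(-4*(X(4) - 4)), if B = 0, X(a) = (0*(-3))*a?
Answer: 784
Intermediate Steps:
X(a) = 0 (X(a) = 0*a = 0)
D(P) = P**2 (D(P) = (0 + P)*P = P*P = P**2)
(D((-3 + 3)*(6 + 1)) + 49)*(-4*(X(4) - 4)) = (((-3 + 3)*(6 + 1))**2 + 49)*(-4*(0 - 4)) = ((0*7)**2 + 49)*(-4*(-4)) = (0**2 + 49)*16 = (0 + 49)*16 = 49*16 = 784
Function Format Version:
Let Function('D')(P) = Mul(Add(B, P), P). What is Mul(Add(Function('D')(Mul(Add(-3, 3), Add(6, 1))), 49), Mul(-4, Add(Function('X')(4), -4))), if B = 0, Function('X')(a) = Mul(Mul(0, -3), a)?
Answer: 784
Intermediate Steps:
Function('X')(a) = 0 (Function('X')(a) = Mul(0, a) = 0)
Function('D')(P) = Pow(P, 2) (Function('D')(P) = Mul(Add(0, P), P) = Mul(P, P) = Pow(P, 2))
Mul(Add(Function('D')(Mul(Add(-3, 3), Add(6, 1))), 49), Mul(-4, Add(Function('X')(4), -4))) = Mul(Add(Pow(Mul(Add(-3, 3), Add(6, 1)), 2), 49), Mul(-4, Add(0, -4))) = Mul(Add(Pow(Mul(0, 7), 2), 49), Mul(-4, -4)) = Mul(Add(Pow(0, 2), 49), 16) = Mul(Add(0, 49), 16) = Mul(49, 16) = 784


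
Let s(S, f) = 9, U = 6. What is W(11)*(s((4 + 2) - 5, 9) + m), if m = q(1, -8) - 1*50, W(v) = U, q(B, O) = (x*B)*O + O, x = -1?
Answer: -246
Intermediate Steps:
q(B, O) = O - B*O (q(B, O) = (-B)*O + O = -B*O + O = O - B*O)
W(v) = 6
m = -50 (m = -8*(1 - 1*1) - 1*50 = -8*(1 - 1) - 50 = -8*0 - 50 = 0 - 50 = -50)
W(11)*(s((4 + 2) - 5, 9) + m) = 6*(9 - 50) = 6*(-41) = -246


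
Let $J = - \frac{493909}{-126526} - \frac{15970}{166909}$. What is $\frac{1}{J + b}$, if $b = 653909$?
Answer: $\frac{21118328134}{13809545249012867} \approx 1.5293 \cdot 10^{-6}$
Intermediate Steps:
$J = \frac{80417237061}{21118328134}$ ($J = \left(-493909\right) \left(- \frac{1}{126526}\right) - \frac{15970}{166909} = \frac{493909}{126526} - \frac{15970}{166909} = \frac{80417237061}{21118328134} \approx 3.8079$)
$\frac{1}{J + b} = \frac{1}{\frac{80417237061}{21118328134} + 653909} = \frac{1}{\frac{13809545249012867}{21118328134}} = \frac{21118328134}{13809545249012867}$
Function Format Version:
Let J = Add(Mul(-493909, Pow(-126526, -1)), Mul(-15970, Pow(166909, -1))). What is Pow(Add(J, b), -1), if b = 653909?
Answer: Rational(21118328134, 13809545249012867) ≈ 1.5293e-6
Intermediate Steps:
J = Rational(80417237061, 21118328134) (J = Add(Mul(-493909, Rational(-1, 126526)), Mul(-15970, Rational(1, 166909))) = Add(Rational(493909, 126526), Rational(-15970, 166909)) = Rational(80417237061, 21118328134) ≈ 3.8079)
Pow(Add(J, b), -1) = Pow(Add(Rational(80417237061, 21118328134), 653909), -1) = Pow(Rational(13809545249012867, 21118328134), -1) = Rational(21118328134, 13809545249012867)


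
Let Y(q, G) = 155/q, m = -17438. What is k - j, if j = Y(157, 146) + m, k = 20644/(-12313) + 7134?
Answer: 47495991029/1933141 ≈ 24569.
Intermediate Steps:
k = 87820298/12313 (k = 20644*(-1/12313) + 7134 = -20644/12313 + 7134 = 87820298/12313 ≈ 7132.3)
j = -2737611/157 (j = 155/157 - 17438 = -2737611/157 ≈ -17437.)
k - j = 87820298/12313 - 1*(-2737611/157) = 87820298/12313 + 2737611/157 = 47495991029/1933141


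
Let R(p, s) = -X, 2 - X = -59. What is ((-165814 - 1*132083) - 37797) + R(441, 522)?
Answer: -335755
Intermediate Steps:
X = 61 (X = 2 - 1*(-59) = 2 + 59 = 61)
R(p, s) = -61 (R(p, s) = -1*61 = -61)
((-165814 - 1*132083) - 37797) + R(441, 522) = ((-165814 - 1*132083) - 37797) - 61 = ((-165814 - 132083) - 37797) - 61 = (-297897 - 37797) - 61 = -335694 - 61 = -335755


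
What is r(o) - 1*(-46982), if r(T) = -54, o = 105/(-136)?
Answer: 46928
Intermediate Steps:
o = -105/136 (o = 105*(-1/136) = -105/136 ≈ -0.77206)
r(o) - 1*(-46982) = -54 - 1*(-46982) = -54 + 46982 = 46928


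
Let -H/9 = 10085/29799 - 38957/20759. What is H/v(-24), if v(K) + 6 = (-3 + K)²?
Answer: 951525128/49693994427 ≈ 0.019148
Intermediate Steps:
H = 951525128/68733049 (H = -9*(10085/29799 - 38957/20759) = -9*(-951525128/618597441) = 951525128/68733049 ≈ 13.844)
v(K) = -6 + (-3 + K)²
H/v(-24) = 951525128/(68733049*(-6 + (-3 - 24)²)) = 951525128/(68733049*(-6 + (-27)²)) = 951525128/(68733049*(-6 + 729)) = (951525128/68733049)/723 = (951525128/68733049)*(1/723) = 951525128/49693994427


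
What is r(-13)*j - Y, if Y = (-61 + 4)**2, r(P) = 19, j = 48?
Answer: -2337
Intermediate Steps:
Y = 3249 (Y = (-57)**2 = 3249)
r(-13)*j - Y = 19*48 - 1*3249 = 912 - 3249 = -2337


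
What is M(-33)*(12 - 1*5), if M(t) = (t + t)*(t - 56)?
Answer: 41118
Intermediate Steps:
M(t) = 2*t*(-56 + t) (M(t) = (2*t)*(-56 + t) = 2*t*(-56 + t))
M(-33)*(12 - 1*5) = (2*(-33)*(-56 - 33))*(12 - 1*5) = (2*(-33)*(-89))*(12 - 5) = 5874*7 = 41118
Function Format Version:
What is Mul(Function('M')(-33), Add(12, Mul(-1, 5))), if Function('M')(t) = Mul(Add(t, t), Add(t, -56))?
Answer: 41118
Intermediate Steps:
Function('M')(t) = Mul(2, t, Add(-56, t)) (Function('M')(t) = Mul(Mul(2, t), Add(-56, t)) = Mul(2, t, Add(-56, t)))
Mul(Function('M')(-33), Add(12, Mul(-1, 5))) = Mul(Mul(2, -33, Add(-56, -33)), Add(12, Mul(-1, 5))) = Mul(Mul(2, -33, -89), Add(12, -5)) = Mul(5874, 7) = 41118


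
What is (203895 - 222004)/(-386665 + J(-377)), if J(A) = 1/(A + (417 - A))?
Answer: 7551453/161239304 ≈ 0.046834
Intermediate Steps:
J(A) = 1/417
(203895 - 222004)/(-386665 + J(-377)) = (203895 - 222004)/(-386665 + 1/417) = -18109/(-161239304/417) = -18109*(-417/161239304) = 7551453/161239304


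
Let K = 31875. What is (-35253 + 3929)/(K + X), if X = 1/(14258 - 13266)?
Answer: -31073408/31620001 ≈ -0.98271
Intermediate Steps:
X = 1/992 ≈ 0.0010081
(-35253 + 3929)/(K + X) = (-35253 + 3929)/(31875 + 1/992) = -31324/31620001/992 = -31324*992/31620001 = -31073408/31620001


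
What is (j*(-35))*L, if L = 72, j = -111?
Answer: 279720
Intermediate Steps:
(j*(-35))*L = -111*(-35)*72 = 3885*72 = 279720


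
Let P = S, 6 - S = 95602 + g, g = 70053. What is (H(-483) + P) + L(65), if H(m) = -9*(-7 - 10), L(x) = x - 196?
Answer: -165627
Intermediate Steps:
L(x) = -196 + x
H(m) = 153 (H(m) = -9*(-17) = 153)
S = -165649 (S = 6 - (95602 + 70053) = 6 - 1*165655 = 6 - 165655 = -165649)
P = -165649
(H(-483) + P) + L(65) = (153 - 165649) + (-196 + 65) = -165496 - 131 = -165627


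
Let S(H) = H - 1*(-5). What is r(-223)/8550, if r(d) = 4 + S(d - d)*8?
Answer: 22/4275 ≈ 0.0051462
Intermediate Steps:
S(H) = 5 + H (S(H) = H + 5 = 5 + H)
r(d) = 44 (r(d) = 4 + (5 + (d - d))*8 = 4 + (5 + 0)*8 = 4 + 5*8 = 4 + 40 = 44)
r(-223)/8550 = 44/8550 = 44*(1/8550) = 22/4275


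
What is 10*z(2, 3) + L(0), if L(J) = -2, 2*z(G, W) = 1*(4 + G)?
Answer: 28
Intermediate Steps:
z(G, W) = 2 + G/2 (z(G, W) = (1*(4 + G))/2 = (4 + G)/2 = 2 + G/2)
10*z(2, 3) + L(0) = 10*(2 + (½)*2) - 2 = 10*(2 + 1) - 2 = 10*3 - 2 = 30 - 2 = 28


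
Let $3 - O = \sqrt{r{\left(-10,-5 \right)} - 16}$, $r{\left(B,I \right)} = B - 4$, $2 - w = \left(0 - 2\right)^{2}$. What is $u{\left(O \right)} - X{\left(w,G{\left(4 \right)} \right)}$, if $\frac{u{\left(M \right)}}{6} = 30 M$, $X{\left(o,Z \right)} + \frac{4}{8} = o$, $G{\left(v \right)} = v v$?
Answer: $\frac{1085}{2} - 180 i \sqrt{30} \approx 542.5 - 985.9 i$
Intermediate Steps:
$w = -2$ ($w = 2 - \left(0 - 2\right)^{2} = 2 - \left(-2\right)^{2} = 2 - 4 = -2$)
$G{\left(v \right)} = v^{2}$
$X{\left(o,Z \right)} = - \frac{1}{2} + o$
$r{\left(B,I \right)} = -4 + B$
$O = 3 - i \sqrt{30}$ ($O = 3 - \sqrt{\left(-4 - 10\right) - 16} = 3 - \sqrt{-14 - 16} = 3 - \sqrt{-30} = 3 - i \sqrt{30} \approx 3.0 - 5.4772 i$)
$u{\left(M \right)} = 180 M$ ($u{\left(M \right)} = 6 \cdot 30 M = 180 M$)
$u{\left(O \right)} - X{\left(w,G{\left(4 \right)} \right)} = 180 \left(3 - i \sqrt{30}\right) - \left(- \frac{1}{2} - 2\right) = \left(540 - 180 i \sqrt{30}\right) - - \frac{5}{2} = \left(540 - 180 i \sqrt{30}\right) + \frac{5}{2} = \frac{1085}{2} - 180 i \sqrt{30}$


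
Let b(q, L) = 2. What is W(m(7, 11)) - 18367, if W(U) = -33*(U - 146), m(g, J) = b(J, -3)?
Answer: -13615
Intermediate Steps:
m(g, J) = 2
W(U) = 4818 - 33*U (W(U) = -33*(-146 + U) = 4818 - 33*U)
W(m(7, 11)) - 18367 = (4818 - 33*2) - 18367 = (4818 - 66) - 18367 = 4752 - 18367 = -13615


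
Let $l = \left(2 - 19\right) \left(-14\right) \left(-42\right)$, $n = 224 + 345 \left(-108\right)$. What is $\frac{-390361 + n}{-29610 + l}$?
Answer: $\frac{427397}{39606} \approx 10.791$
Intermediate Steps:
$n = -37036$ ($n = 224 - 37260 = -37036$)
$l = -9996$ ($l = \left(-17\right) \left(-14\right) \left(-42\right) = 238 \left(-42\right) = -9996$)
$\frac{-390361 + n}{-29610 + l} = \frac{-390361 - 37036}{-29610 - 9996} = - \frac{427397}{-39606} = \left(-427397\right) \left(- \frac{1}{39606}\right) = \frac{427397}{39606}$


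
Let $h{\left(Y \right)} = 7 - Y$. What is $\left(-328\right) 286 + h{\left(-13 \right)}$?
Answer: $-93788$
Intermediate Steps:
$\left(-328\right) 286 + h{\left(-13 \right)} = \left(-328\right) 286 + \left(7 - -13\right) = -93808 + \left(7 + 13\right) = -93808 + 20 = -93788$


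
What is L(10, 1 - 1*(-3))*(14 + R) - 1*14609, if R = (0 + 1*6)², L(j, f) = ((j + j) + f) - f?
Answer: -13609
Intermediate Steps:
L(j, f) = 2*j (L(j, f) = (2*j + f) - f = (f + 2*j) - f = 2*j)
R = 36 (R = (0 + 6)² = 6² = 36)
L(10, 1 - 1*(-3))*(14 + R) - 1*14609 = (2*10)*(14 + 36) - 1*14609 = 20*50 - 14609 = 1000 - 14609 = -13609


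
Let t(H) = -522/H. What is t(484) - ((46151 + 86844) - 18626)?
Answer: -27677559/242 ≈ -1.1437e+5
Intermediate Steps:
t(484) - ((46151 + 86844) - 18626) = -522/484 - ((46151 + 86844) - 18626) = -522*1/484 - (132995 - 18626) = -261/242 - 1*114369 = -261/242 - 114369 = -27677559/242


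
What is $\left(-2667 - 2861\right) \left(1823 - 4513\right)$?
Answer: $14870320$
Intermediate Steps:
$\left(-2667 - 2861\right) \left(1823 - 4513\right) = \left(-5528\right) \left(-2690\right) = 14870320$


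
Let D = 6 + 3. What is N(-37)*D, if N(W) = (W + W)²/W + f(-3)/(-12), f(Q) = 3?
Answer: -5337/4 ≈ -1334.3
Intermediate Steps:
D = 9
N(W) = -¼ + 4*W (N(W) = (W + W)²/W + 3/(-12) = (2*W)²/W + 3*(-1/12) = (4*W²)/W - ¼ = 4*W - ¼ = -¼ + 4*W)
N(-37)*D = (-¼ + 4*(-37))*9 = (-¼ - 148)*9 = -593/4*9 = -5337/4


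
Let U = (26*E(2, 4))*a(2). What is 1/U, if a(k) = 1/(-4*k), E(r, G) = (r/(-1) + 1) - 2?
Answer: 4/39 ≈ 0.10256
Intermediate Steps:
E(r, G) = -1 - r (E(r, G) = (r*(-1) + 1) - 2 = (-r + 1) - 2 = (1 - r) - 2 = -1 - r)
a(k) = -1/(4*k) (a(k) = 1*(-1/(4*k)) = -1/(4*k))
U = 39/4 (U = (26*(-1 - 1*2))*(-1/4/2) = (26*(-1 - 2))*(-1/4*1/2) = (26*(-3))*(-1/8) = -78*(-1/8) = 39/4 ≈ 9.7500)
1/U = 1/(39/4) = 4/39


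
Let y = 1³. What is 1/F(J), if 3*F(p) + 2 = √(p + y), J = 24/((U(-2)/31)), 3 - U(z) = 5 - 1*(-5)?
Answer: -14/255 - I*√5159/255 ≈ -0.054902 - 0.28167*I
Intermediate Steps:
U(z) = -7 (U(z) = 3 - (5 - 1*(-5)) = 3 - (5 + 5) = 3 - 1*10 = 3 - 10 = -7)
y = 1
J = -744/7 (J = 24/((-7/31)) = 24/((-7*1/31)) = 24/(-7/31) = 24*(-31/7) = -744/7 ≈ -106.29)
F(p) = -⅔ + √(1 + p)/3 (F(p) = -⅔ + √(p + 1)/3 = -⅔ + √(1 + p)/3)
1/F(J) = 1/(-⅔ + √(1 - 744/7)/3) = 1/(-⅔ + √(-737/7)/3) = 1/(-⅔ + (I*√5159/7)/3) = 1/(-⅔ + I*√5159/21)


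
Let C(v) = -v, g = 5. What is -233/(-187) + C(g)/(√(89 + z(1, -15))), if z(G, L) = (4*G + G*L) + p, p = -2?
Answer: 233/187 - 5*√19/38 ≈ 0.67245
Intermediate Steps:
z(G, L) = -2 + 4*G + G*L (z(G, L) = (4*G + G*L) - 2 = -2 + 4*G + G*L)
-233/(-187) + C(g)/(√(89 + z(1, -15))) = -233/(-187) + (-1*5)/(√(89 + (-2 + 4*1 + 1*(-15)))) = -233*(-1/187) - 5/√(89 + (-2 + 4 - 15)) = 233/187 - 5/√(89 - 13) = 233/187 - 5*√19/38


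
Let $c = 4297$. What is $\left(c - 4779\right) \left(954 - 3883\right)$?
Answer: $1411778$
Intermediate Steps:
$\left(c - 4779\right) \left(954 - 3883\right) = \left(4297 - 4779\right) \left(954 - 3883\right) = \left(-482\right) \left(-2929\right) = 1411778$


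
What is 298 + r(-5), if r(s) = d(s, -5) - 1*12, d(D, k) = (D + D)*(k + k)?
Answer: 386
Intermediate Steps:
d(D, k) = 4*D*k (d(D, k) = (2*D)*(2*k) = 4*D*k)
r(s) = -12 - 20*s (r(s) = 4*s*(-5) - 1*12 = -20*s - 12 = -12 - 20*s)
298 + r(-5) = 298 + (-12 - 20*(-5)) = 298 + (-12 + 100) = 298 + 88 = 386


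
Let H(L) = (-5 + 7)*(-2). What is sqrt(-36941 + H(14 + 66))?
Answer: 3*I*sqrt(4105) ≈ 192.21*I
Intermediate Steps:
H(L) = -4 (H(L) = 2*(-2) = -4)
sqrt(-36941 + H(14 + 66)) = sqrt(-36941 - 4) = sqrt(-36945) = 3*I*sqrt(4105)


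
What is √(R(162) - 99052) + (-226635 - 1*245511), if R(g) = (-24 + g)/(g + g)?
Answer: -472146 + I*√32092710/18 ≈ -4.7215e+5 + 314.72*I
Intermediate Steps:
R(g) = (-24 + g)/(2*g) (R(g) = (-24 + g)/((2*g)) = (-24 + g)*(1/(2*g)) = (-24 + g)/(2*g))
√(R(162) - 99052) + (-226635 - 1*245511) = √((½)*(-24 + 162)/162 - 99052) + (-226635 - 1*245511) = √((½)*(1/162)*138 - 99052) + (-226635 - 245511) = √(23/54 - 99052) - 472146 = √(-5348785/54) - 472146 = I*√32092710/18 - 472146 = -472146 + I*√32092710/18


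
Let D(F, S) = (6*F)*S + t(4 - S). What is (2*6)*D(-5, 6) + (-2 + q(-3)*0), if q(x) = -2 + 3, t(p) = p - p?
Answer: -2162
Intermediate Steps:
t(p) = 0
q(x) = 1
D(F, S) = 6*F*S (D(F, S) = (6*F)*S + 0 = 6*F*S + 0 = 6*F*S)
(2*6)*D(-5, 6) + (-2 + q(-3)*0) = (2*6)*(6*(-5)*6) + (-2 + 1*0) = 12*(-180) + (-2 + 0) = -2160 - 2 = -2162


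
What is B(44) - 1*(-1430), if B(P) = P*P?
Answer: 3366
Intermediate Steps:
B(P) = P²
B(44) - 1*(-1430) = 44² - 1*(-1430) = 1936 + 1430 = 3366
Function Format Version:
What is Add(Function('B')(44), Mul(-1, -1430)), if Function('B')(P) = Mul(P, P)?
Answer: 3366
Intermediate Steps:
Function('B')(P) = Pow(P, 2)
Add(Function('B')(44), Mul(-1, -1430)) = Add(Pow(44, 2), Mul(-1, -1430)) = Add(1936, 1430) = 3366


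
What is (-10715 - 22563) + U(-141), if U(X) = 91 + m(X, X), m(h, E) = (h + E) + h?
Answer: -33610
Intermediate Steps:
m(h, E) = E + 2*h (m(h, E) = (E + h) + h = E + 2*h)
U(X) = 91 + 3*X (U(X) = 91 + (X + 2*X) = 91 + 3*X)
(-10715 - 22563) + U(-141) = (-10715 - 22563) + (91 + 3*(-141)) = -33278 + (91 - 423) = -33278 - 332 = -33610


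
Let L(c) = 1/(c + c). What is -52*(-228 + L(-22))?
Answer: 130429/11 ≈ 11857.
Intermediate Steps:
L(c) = 1/(2*c)
-52*(-228 + L(-22)) = -52*(-228 + (1/2)/(-22)) = -52*(-228 + (1/2)*(-1/22)) = -52*(-228 - 1/44) = -52*(-10033/44) = 130429/11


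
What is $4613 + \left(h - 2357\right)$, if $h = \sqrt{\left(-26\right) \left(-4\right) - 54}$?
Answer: $2256 + 5 \sqrt{2} \approx 2263.1$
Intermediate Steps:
$h = 5 \sqrt{2}$ ($h = \sqrt{104 - 54} = \sqrt{50} = 5 \sqrt{2} \approx 7.0711$)
$4613 + \left(h - 2357\right) = 4613 + \left(5 \sqrt{2} - 2357\right) = 4613 - \left(2357 - 5 \sqrt{2}\right) = 2256 + 5 \sqrt{2}$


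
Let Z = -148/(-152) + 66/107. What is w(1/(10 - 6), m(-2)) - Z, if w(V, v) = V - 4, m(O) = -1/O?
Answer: -43429/8132 ≈ -5.3405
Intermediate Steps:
w(V, v) = -4 + V
Z = 6467/4066 (Z = -148*(-1/152) + 66*(1/107) = 37/38 + 66/107 = 6467/4066 ≈ 1.5905)
w(1/(10 - 6), m(-2)) - Z = (-4 + 1/(10 - 6)) - 1*6467/4066 = (-4 + 1/4) - 6467/4066 = -15/4 - 6467/4066 = -43429/8132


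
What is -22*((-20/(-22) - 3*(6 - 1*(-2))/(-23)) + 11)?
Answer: -6554/23 ≈ -284.96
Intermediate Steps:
-22*((-20/(-22) - 3*(6 - 1*(-2))/(-23)) + 11) = -22*((-20*(-1/22) - 3*(6 + 2)*(-1/23)) + 11) = -22*((10/11 - 3*8*(-1/23)) + 11) = -22*((10/11 - 24*(-1/23)) + 11) = -22*((10/11 + 24/23) + 11) = -22*(494/253 + 11) = -22*3277/253 = -6554/23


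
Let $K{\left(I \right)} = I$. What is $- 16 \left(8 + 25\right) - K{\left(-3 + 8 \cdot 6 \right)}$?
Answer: $-573$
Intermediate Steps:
$- 16 \left(8 + 25\right) - K{\left(-3 + 8 \cdot 6 \right)} = - 16 \left(8 + 25\right) - \left(-3 + 8 \cdot 6\right) = \left(-16\right) 33 - \left(-3 + 48\right) = -528 - 45 = -573$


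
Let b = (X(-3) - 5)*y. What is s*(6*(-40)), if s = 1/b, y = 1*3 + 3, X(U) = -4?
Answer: 40/9 ≈ 4.4444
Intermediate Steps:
y = 6 (y = 3 + 3 = 6)
b = -54 (b = (-4 - 5)*6 = -9*6 = -54)
s = -1/54 (s = 1/(-54) = -1/54 ≈ -0.018519)
s*(6*(-40)) = -(-40)/9 = -1/54*(-240) = 40/9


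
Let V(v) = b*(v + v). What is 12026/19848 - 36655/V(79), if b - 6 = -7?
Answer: 182357137/783996 ≈ 232.60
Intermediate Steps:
b = -1 (b = 6 - 7 = -1)
V(v) = -2*v (V(v) = -(v + v) = -2*v)
12026/19848 - 36655/V(79) = 12026/19848 - 36655/((-2*79)) = 12026*(1/19848) - 36655/(-158) = 6013/9924 - 36655*(-1/158) = 6013/9924 + 36655/158 = 182357137/783996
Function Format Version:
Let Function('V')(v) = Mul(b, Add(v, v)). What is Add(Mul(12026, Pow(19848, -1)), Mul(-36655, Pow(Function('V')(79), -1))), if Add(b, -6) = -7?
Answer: Rational(182357137, 783996) ≈ 232.60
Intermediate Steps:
b = -1 (b = Add(6, -7) = -1)
Function('V')(v) = Mul(-2, v) (Function('V')(v) = Mul(-1, Add(v, v)) = Mul(-1, Mul(2, v)) = Mul(-2, v))
Add(Mul(12026, Pow(19848, -1)), Mul(-36655, Pow(Function('V')(79), -1))) = Add(Mul(12026, Pow(19848, -1)), Mul(-36655, Pow(Mul(-2, 79), -1))) = Add(Mul(12026, Rational(1, 19848)), Mul(-36655, Pow(-158, -1))) = Add(Rational(6013, 9924), Mul(-36655, Rational(-1, 158))) = Add(Rational(6013, 9924), Rational(36655, 158)) = Rational(182357137, 783996)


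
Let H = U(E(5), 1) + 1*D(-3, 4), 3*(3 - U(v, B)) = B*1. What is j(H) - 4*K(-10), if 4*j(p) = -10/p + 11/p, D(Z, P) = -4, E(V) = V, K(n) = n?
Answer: 637/16 ≈ 39.813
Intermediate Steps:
U(v, B) = 3 - B/3
H = -4/3 (H = (3 - 1/3*1) + 1*(-4) = (3 - 1/3) - 4 = 8/3 - 4 = -4/3 ≈ -1.3333)
j(p) = 1/(4*p) (j(p) = (-10/p + 11/p)/4 = 1/(4*p))
j(H) - 4*K(-10) = 1/(4*(-4/3)) - 4*(-10) = (1/4)*(-3/4) - 1*(-40) = -3/16 + 40 = 637/16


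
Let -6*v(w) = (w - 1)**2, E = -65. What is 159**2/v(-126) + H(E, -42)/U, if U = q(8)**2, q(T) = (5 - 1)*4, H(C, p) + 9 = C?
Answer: -20012581/2064512 ≈ -9.6936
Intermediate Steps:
H(C, p) = -9 + C
v(w) = -(-1 + w)**2/6 (v(w) = -(w - 1)**2/6 = -(-1 + w)**2/6)
q(T) = 16 (q(T) = 4*4 = 16)
U = 256 (U = 16**2 = 256)
159**2/v(-126) + H(E, -42)/U = 159**2/((-(-1 - 126)**2/6)) + (-9 - 65)/256 = 25281/((-1/6*(-127)**2)) - 74*1/256 = 25281/((-1/6*16129)) - 37/128 = 25281/(-16129/6) - 37/128 = 25281*(-6/16129) - 37/128 = -151686/16129 - 37/128 = -20012581/2064512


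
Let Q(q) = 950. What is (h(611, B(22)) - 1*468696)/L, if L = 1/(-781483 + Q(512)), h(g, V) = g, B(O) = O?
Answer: 365355789305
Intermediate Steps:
L = -1/780533 (L = 1/(-781483 + 950) = 1/(-780533) = -1/780533 ≈ -1.2812e-6)
(h(611, B(22)) - 1*468696)/L = (611 - 1*468696)/(-1/780533) = (611 - 468696)*(-780533) = -468085*(-780533) = 365355789305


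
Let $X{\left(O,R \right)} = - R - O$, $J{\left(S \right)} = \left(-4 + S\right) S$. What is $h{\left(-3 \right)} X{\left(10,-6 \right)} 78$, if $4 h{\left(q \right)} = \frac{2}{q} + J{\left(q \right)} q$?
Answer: $4966$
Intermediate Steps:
$J{\left(S \right)} = S \left(-4 + S\right)$
$X{\left(O,R \right)} = - O - R$
$h{\left(q \right)} = \frac{1}{2 q} + \frac{q^{2} \left(-4 + q\right)}{4}$ ($h{\left(q \right)} = \frac{\frac{2}{q} + q \left(-4 + q\right) q}{4} = \frac{\frac{2}{q} + q^{2} \left(-4 + q\right)}{4} = \frac{1}{2 q} + \frac{q^{2} \left(-4 + q\right)}{4}$)
$h{\left(-3 \right)} X{\left(10,-6 \right)} 78 = \frac{2 + \left(-3\right)^{3} \left(-4 - 3\right)}{4 \left(-3\right)} \left(\left(-1\right) 10 - -6\right) 78 = \frac{1}{4} \left(- \frac{1}{3}\right) \left(2 - -189\right) \left(-10 + 6\right) 78 = \frac{1}{4} \left(- \frac{1}{3}\right) \left(2 + 189\right) \left(-4\right) 78 = \frac{1}{4} \left(- \frac{1}{3}\right) 191 \left(-4\right) 78 = \left(- \frac{191}{12}\right) \left(-4\right) 78 = \frac{191}{3} \cdot 78 = 4966$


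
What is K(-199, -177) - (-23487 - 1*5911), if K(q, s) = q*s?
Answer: 64621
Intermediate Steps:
K(-199, -177) - (-23487 - 1*5911) = -199*(-177) - (-23487 - 1*5911) = 35223 - (-23487 - 5911) = 35223 - 1*(-29398) = 35223 + 29398 = 64621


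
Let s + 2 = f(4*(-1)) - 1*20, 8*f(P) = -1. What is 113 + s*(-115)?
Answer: 21259/8 ≈ 2657.4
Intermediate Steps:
f(P) = -1/8 (f(P) = (1/8)*(-1) = -1/8)
s = -177/8 (s = -2 + (-1/8 - 1*20) = -2 + (-1/8 - 20) = -2 - 161/8 = -177/8 ≈ -22.125)
113 + s*(-115) = 113 - 177/8*(-115) = 113 + 20355/8 = 21259/8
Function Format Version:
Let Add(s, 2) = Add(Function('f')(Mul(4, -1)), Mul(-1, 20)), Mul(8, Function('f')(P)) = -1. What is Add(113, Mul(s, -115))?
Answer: Rational(21259, 8) ≈ 2657.4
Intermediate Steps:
Function('f')(P) = Rational(-1, 8) (Function('f')(P) = Mul(Rational(1, 8), -1) = Rational(-1, 8))
s = Rational(-177, 8) (s = Add(-2, Add(Rational(-1, 8), Mul(-1, 20))) = Add(-2, Add(Rational(-1, 8), -20)) = Add(-2, Rational(-161, 8)) = Rational(-177, 8) ≈ -22.125)
Add(113, Mul(s, -115)) = Add(113, Mul(Rational(-177, 8), -115)) = Add(113, Rational(20355, 8)) = Rational(21259, 8)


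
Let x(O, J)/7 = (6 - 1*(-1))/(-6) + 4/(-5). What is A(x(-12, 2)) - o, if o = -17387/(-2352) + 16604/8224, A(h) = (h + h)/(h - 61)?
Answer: -12260810015/1355812752 ≈ -9.0431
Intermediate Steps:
x(O, J) = -413/30 (x(O, J) = 7*((6 - 1*(-1))/(-6) + 4/(-5)) = 7*((6 + 1)*(-⅙) + 4*(-⅕)) = 7*(7*(-⅙) - ⅘) = 7*(-7/6 - ⅘) = 7*(-59/30) = -413/30)
A(h) = 2*h/(-61 + h) (A(h) = (2*h)/(-61 + h) = 2*h/(-61 + h))
o = 5688853/604464 (o = -17387*(-1/2352) + 16604*(1/8224) = 17387/2352 + 4151/2056 = 5688853/604464 ≈ 9.4114)
A(x(-12, 2)) - o = 2*(-413/30)/(-61 - 413/30) - 1*5688853/604464 = 2*(-413/30)/(-2243/30) - 5688853/604464 = 2*(-413/30)*(-30/2243) - 5688853/604464 = 826/2243 - 5688853/604464 = -12260810015/1355812752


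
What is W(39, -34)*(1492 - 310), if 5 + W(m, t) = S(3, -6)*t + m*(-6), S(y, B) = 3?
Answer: -403062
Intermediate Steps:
W(m, t) = -5 - 6*m + 3*t (W(m, t) = -5 + (3*t + m*(-6)) = -5 + (3*t - 6*m) = -5 + (-6*m + 3*t) = -5 - 6*m + 3*t)
W(39, -34)*(1492 - 310) = (-5 - 6*39 + 3*(-34))*(1492 - 310) = (-5 - 234 - 102)*1182 = -341*1182 = -403062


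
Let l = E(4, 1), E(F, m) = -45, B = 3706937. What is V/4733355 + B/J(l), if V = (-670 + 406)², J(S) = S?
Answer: -106340882711/1290915 ≈ -82376.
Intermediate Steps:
l = -45
V = 69696 (V = (-264)² = 69696)
V/4733355 + B/J(l) = 69696/4733355 + 3706937/(-45) = 69696*(1/4733355) + 3706937*(-1/45) = 2112/143435 - 3706937/45 = -106340882711/1290915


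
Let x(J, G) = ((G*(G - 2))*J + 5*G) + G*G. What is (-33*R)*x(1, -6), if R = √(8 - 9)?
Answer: -1782*I ≈ -1782.0*I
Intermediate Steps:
x(J, G) = G² + 5*G + G*J*(-2 + G) (x(J, G) = ((G*(-2 + G))*J + 5*G) + G² = (G*J*(-2 + G) + 5*G) + G² = (5*G + G*J*(-2 + G)) + G² = G² + 5*G + G*J*(-2 + G))
R = I (R = √(-1) = I ≈ 1.0*I)
(-33*R)*x(1, -6) = (-33*I)*(-6*(5 - 6 - 2*1 - 6*1)) = (-33*I)*(-6*(5 - 6 - 2 - 6)) = (-33*I)*(-6*(-9)) = -33*I*54 = -1782*I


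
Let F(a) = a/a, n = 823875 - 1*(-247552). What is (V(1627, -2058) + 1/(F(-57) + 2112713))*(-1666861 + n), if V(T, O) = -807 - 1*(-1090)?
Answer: -59334805874057/352119 ≈ -1.6851e+8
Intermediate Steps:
n = 1071427 (n = 823875 + 247552 = 1071427)
F(a) = 1
V(T, O) = 283 (V(T, O) = -807 + 1090 = 283)
(V(1627, -2058) + 1/(F(-57) + 2112713))*(-1666861 + n) = (283 + 1/(1 + 2112713))*(-1666861 + 1071427) = (283 + 1/2112714)*(-595434) = (597898063/2112714)*(-595434) = -59334805874057/352119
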